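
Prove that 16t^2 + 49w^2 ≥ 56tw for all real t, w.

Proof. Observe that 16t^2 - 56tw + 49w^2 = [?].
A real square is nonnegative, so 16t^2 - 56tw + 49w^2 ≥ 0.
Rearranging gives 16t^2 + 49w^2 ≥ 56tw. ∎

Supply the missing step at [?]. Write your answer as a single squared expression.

(4t - 7w)^2

16t^2 - 56tw + 49w^2 is a perfect-square trinomial: the outer terms are (4t)^2 and (7w)^2, and the cross term is -2·4t·7w.
So 16t^2 - 56tw + 49w^2 = (4t - 7w)^2 ≥ 0.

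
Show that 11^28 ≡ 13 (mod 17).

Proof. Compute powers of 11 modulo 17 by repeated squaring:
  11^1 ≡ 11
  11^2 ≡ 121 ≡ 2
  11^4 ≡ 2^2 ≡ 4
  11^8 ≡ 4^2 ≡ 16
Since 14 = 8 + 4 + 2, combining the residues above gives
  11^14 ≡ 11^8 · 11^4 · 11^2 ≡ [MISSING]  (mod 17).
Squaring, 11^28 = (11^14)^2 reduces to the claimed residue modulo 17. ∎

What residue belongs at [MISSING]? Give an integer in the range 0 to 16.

Multiply the listed residues: 16 · 4 · 2 = 64 → 128.
Reducing modulo 17: 128 = 7·17 + 9, so 11^14 ≡ 9.

9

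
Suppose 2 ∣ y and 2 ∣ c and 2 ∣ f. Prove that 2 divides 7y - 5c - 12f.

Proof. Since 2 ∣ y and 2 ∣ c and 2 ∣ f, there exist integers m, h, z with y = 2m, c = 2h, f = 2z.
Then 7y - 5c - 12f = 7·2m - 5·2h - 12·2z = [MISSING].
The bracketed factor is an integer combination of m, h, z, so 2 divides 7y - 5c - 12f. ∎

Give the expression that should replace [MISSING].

Each term has a factor of 2: 7·2m - 5·2h - 12·2z = 2·(-5h + 7m - 12z).
Since -5h + 7m - 12z is an integer, 2 ∣ (7y - 5c - 12f).

2(-5h + 7m - 12z)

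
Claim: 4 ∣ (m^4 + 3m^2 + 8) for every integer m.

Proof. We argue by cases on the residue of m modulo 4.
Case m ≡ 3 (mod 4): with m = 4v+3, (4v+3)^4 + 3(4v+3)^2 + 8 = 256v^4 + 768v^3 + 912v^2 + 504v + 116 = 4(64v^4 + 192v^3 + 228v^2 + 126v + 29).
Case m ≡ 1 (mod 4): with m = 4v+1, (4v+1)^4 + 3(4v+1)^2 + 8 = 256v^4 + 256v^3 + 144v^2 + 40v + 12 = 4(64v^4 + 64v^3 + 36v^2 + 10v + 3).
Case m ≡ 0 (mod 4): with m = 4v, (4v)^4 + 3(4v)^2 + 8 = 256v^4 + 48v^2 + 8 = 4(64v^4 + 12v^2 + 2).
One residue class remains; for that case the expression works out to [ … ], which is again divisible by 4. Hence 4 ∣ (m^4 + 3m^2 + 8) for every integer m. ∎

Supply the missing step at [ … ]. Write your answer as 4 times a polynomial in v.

4(64v^4 + 128v^3 + 108v^2 + 44v + 9)

The residues treated are {3, 1, 0}, so the missing case is m ≡ 2 (mod 4); write m = 4v+2.
Then (4v+2)^4 + 3(4v+2)^2 + 8 = 256v^4 + 512v^3 + 432v^2 + 176v + 36 = 4(64v^4 + 128v^3 + 108v^2 + 44v + 9).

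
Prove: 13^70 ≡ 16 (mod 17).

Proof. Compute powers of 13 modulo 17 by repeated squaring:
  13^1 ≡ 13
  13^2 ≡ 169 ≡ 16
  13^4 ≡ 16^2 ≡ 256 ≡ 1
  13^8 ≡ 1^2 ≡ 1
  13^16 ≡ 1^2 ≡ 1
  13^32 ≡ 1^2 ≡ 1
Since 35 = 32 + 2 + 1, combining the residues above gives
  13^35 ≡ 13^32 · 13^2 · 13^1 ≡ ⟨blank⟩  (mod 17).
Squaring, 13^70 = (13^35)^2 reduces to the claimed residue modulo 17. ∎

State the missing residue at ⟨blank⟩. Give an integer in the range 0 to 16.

Multiply the listed residues: 1 · 16 · 13 = 16 → 208.
Reducing modulo 17: 208 = 12·17 + 4, so 13^35 ≡ 4.

4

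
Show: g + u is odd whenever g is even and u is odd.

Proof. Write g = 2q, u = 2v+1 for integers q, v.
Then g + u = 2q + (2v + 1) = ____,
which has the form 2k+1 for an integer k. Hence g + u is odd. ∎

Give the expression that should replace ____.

2(q + v) + 1

2q + (2v + 1) = 2q + 2v + 1
= 2(q + v) + 1.
Since q + v is an integer, the sum is of the form 2k+1 for an integer k.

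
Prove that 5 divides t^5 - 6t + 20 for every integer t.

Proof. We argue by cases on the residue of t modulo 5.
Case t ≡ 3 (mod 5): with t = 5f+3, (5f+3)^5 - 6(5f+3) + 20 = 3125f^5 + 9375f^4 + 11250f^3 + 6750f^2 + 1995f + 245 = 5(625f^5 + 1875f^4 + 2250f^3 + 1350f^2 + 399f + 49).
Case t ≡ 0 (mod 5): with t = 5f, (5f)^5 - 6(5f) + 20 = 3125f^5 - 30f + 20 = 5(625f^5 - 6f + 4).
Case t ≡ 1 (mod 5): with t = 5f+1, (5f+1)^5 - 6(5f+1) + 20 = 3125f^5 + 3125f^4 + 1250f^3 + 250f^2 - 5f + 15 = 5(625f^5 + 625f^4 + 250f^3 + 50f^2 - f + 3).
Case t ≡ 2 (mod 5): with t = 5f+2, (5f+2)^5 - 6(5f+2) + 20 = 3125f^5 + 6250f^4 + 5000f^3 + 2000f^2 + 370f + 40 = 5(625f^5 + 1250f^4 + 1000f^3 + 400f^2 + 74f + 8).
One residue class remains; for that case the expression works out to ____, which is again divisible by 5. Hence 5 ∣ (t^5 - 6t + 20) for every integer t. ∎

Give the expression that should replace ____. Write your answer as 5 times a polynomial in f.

5(625f^5 + 2500f^4 + 4000f^3 + 3200f^2 + 1274f + 204)

Only t ≡ 4 (mod 5) is unaccounted for. Put t = 5f+4:
(5f+4)^5 - 6(5f+4) + 20 expands to 3125f^5 + 12500f^4 + 20000f^3 + 16000f^2 + 6370f + 1020,
and factoring out 5 leaves 5(625f^5 + 2500f^4 + 4000f^3 + 3200f^2 + 1274f + 204).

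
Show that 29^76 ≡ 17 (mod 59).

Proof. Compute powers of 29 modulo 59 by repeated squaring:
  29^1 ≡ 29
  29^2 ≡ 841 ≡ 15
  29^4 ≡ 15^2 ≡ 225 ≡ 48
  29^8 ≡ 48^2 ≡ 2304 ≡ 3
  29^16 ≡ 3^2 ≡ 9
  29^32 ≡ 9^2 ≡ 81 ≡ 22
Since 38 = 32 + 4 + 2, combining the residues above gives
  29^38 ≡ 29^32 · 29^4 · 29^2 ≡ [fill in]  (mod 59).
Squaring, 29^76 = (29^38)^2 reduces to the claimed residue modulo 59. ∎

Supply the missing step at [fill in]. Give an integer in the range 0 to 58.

29^32 · 29^4 · 29^2 ≡ 22 · 48 · 15 = 15840.
15840 mod 59 = 28, so 29^38 ≡ 28 (mod 59).

28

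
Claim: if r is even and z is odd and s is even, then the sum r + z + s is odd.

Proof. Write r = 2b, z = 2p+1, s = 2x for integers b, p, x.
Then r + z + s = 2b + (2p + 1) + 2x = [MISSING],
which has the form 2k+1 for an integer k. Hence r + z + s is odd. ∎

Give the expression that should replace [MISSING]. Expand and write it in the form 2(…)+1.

2(b + p + x) + 1

2b + (2p + 1) + 2x = 2b + 2p + 2x + 1
= 2(b + p + x) + 1.
Since b + p + x is an integer, the sum is of the form 2k+1 for an integer k.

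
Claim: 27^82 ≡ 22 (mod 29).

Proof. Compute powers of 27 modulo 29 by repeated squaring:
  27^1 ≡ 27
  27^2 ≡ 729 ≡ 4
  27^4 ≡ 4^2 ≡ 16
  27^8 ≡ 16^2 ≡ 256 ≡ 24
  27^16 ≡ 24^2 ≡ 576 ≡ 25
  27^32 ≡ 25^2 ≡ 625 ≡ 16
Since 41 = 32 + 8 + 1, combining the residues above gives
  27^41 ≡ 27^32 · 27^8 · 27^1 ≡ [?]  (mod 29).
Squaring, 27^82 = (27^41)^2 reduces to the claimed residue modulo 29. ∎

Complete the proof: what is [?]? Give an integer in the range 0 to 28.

27^32 · 27^8 · 27^1 ≡ 16 · 24 · 27 = 10368.
10368 mod 29 = 15, so 27^41 ≡ 15 (mod 29).

15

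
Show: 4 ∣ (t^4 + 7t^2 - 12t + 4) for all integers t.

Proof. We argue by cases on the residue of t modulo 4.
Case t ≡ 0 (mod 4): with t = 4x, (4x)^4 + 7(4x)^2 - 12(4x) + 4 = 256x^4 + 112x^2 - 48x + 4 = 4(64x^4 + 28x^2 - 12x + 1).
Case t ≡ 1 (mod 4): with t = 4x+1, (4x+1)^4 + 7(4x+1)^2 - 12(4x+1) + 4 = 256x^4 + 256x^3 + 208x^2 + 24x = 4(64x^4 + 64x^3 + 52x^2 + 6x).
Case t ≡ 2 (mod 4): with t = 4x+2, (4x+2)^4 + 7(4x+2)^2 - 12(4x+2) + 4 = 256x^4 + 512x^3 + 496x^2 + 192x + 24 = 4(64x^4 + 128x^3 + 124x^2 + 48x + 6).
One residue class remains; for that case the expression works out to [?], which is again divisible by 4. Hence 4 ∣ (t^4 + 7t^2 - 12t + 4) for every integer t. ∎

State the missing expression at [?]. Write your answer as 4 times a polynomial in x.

4(64x^4 + 192x^3 + 244x^2 + 138x + 28)

The residues treated are {0, 1, 2}, so the missing case is t ≡ 3 (mod 4); write t = 4x+3.
Then (4x+3)^4 + 7(4x+3)^2 - 12(4x+3) + 4 = 256x^4 + 768x^3 + 976x^2 + 552x + 112 = 4(64x^4 + 192x^3 + 244x^2 + 138x + 28).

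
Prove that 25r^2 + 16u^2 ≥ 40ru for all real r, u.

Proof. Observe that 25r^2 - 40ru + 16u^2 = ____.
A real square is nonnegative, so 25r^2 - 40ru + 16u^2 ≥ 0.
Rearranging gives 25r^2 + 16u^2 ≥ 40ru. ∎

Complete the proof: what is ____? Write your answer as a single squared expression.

(5r - 4u)^2

The leading and trailing coefficients are 5^2 and 4^2, and 40 = 2·5·4, so the trinomial is (5r - 4u)^2.
Hence 25r^2 - 40ru + 16u^2 ≥ 0.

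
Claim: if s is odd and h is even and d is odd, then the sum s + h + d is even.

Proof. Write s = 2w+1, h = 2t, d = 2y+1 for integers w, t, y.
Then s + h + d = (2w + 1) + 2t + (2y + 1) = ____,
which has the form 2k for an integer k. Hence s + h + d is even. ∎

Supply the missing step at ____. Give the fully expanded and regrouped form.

Expanding: (2w + 1) + 2t + (2y + 1) = 2t + 2w + 2y + 2.
Every term is even; pulling out the factor of 2 gives 2(t + w + y + 1).

2(t + w + y + 1)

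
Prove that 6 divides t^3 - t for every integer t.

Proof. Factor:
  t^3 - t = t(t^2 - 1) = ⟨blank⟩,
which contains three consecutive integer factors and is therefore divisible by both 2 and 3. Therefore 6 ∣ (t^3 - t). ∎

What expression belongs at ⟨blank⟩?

(t - 1)t(t + 1)

t(t^2 - 1) = t(t - 1)(t + 1) = (t - 1)t(t + 1).
These three factors are consecutive integers, so their product is divisible by 6.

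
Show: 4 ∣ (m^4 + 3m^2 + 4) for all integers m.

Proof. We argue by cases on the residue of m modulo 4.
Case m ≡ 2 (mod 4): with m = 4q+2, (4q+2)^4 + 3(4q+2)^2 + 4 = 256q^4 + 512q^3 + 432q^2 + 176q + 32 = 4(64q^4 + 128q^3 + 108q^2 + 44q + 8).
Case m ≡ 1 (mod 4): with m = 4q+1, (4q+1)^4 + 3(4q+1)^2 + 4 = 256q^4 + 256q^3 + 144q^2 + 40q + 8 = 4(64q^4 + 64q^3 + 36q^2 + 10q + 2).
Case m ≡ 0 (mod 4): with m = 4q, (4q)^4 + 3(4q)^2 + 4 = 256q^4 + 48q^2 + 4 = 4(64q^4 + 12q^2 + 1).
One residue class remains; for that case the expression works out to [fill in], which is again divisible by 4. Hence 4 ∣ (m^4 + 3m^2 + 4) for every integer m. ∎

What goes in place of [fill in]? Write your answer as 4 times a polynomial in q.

4(64q^4 + 192q^3 + 228q^2 + 126q + 28)

Only m ≡ 3 (mod 4) is unaccounted for. Put m = 4q+3:
(4q+3)^4 + 3(4q+3)^2 + 4 expands to 256q^4 + 768q^3 + 912q^2 + 504q + 112,
and factoring out 4 leaves 4(64q^4 + 192q^3 + 228q^2 + 126q + 28).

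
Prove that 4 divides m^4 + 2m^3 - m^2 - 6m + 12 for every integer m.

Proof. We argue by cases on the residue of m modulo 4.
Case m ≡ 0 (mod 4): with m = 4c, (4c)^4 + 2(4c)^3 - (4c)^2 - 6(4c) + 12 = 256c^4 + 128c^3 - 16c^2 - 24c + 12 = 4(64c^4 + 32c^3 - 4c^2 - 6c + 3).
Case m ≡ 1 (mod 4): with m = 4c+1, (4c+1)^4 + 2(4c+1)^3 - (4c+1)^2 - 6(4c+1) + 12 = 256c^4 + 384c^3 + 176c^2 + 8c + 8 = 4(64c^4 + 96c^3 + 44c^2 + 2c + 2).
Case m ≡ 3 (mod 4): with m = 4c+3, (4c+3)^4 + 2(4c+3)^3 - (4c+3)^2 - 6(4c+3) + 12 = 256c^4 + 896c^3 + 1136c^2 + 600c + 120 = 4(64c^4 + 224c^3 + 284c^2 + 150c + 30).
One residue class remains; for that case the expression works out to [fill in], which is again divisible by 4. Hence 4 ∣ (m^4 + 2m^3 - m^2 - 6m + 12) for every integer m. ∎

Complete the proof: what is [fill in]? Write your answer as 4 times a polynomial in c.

4(64c^4 + 160c^3 + 140c^2 + 46c + 7)

Only m ≡ 2 (mod 4) is unaccounted for. Put m = 4c+2:
(4c+2)^4 + 2(4c+2)^3 - (4c+2)^2 - 6(4c+2) + 12 expands to 256c^4 + 640c^3 + 560c^2 + 184c + 28,
and factoring out 4 leaves 4(64c^4 + 160c^3 + 140c^2 + 46c + 7).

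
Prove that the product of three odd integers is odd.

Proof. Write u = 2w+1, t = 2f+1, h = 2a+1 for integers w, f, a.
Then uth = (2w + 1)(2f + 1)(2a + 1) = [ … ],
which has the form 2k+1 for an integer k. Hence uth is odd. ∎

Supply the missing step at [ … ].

2(4afw + 2af + 2aw + a + 2fw + f + w) + 1

Expanding: (2w + 1)(2f + 1)(2a + 1) = 8afw + 4af + 4aw + 2a + 4fw + 2f + 2w + 1.
Every term except the constant is even, so this is 2(4afw + 2af + 2aw + a + 2fw + f + w) + 1,
and 4afw + 2af + 2aw + a + 2fw + f + w ∈ ℤ gives the required form.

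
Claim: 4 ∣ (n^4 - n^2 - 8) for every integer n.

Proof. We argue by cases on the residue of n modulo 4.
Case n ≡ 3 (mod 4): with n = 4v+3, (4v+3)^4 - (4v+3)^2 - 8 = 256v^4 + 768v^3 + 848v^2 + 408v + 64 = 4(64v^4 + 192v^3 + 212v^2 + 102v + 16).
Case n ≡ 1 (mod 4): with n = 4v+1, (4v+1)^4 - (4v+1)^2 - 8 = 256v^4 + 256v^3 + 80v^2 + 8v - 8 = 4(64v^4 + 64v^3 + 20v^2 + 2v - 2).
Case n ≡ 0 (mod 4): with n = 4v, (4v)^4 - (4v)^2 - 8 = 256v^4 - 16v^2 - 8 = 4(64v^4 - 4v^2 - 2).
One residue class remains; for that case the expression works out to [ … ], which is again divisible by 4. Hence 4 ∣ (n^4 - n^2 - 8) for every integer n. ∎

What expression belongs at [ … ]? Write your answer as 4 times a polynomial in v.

The residues treated are {3, 1, 0}, so the missing case is n ≡ 2 (mod 4); write n = 4v+2.
Then (4v+2)^4 - (4v+2)^2 - 8 = 256v^4 + 512v^3 + 368v^2 + 112v + 4 = 4(64v^4 + 128v^3 + 92v^2 + 28v + 1).

4(64v^4 + 128v^3 + 92v^2 + 28v + 1)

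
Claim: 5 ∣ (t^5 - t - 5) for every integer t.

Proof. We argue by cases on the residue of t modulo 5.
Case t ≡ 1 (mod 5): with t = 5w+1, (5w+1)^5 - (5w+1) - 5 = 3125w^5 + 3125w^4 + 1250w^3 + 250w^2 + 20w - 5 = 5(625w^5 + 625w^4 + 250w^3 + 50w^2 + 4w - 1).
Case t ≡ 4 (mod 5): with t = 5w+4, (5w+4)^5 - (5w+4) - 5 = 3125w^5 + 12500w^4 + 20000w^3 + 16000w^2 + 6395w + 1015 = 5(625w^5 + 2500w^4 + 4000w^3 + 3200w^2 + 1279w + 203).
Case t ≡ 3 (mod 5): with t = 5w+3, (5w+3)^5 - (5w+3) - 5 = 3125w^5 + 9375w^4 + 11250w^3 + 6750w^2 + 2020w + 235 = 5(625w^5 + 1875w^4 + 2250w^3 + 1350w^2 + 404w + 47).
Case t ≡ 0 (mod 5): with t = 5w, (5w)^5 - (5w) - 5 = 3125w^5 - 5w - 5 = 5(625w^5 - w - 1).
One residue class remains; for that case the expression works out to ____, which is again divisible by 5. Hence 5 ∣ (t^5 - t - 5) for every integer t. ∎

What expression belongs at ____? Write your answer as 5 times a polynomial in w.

Only t ≡ 2 (mod 5) is unaccounted for. Put t = 5w+2:
(5w+2)^5 - (5w+2) - 5 expands to 3125w^5 + 6250w^4 + 5000w^3 + 2000w^2 + 395w + 25,
and factoring out 5 leaves 5(625w^5 + 1250w^4 + 1000w^3 + 400w^2 + 79w + 5).

5(625w^5 + 1250w^4 + 1000w^3 + 400w^2 + 79w + 5)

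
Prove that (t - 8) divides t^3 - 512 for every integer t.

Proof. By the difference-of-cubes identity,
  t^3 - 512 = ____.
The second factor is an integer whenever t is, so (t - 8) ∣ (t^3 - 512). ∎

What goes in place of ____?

(t - 8)(t^2 + 8t + 64)

a^3 - b^3 = (a - b)(a^2 + ab + b^2). With a = t, b = 8:
t^3 - 512 = (t - 8)(t^2 + 8t + 64).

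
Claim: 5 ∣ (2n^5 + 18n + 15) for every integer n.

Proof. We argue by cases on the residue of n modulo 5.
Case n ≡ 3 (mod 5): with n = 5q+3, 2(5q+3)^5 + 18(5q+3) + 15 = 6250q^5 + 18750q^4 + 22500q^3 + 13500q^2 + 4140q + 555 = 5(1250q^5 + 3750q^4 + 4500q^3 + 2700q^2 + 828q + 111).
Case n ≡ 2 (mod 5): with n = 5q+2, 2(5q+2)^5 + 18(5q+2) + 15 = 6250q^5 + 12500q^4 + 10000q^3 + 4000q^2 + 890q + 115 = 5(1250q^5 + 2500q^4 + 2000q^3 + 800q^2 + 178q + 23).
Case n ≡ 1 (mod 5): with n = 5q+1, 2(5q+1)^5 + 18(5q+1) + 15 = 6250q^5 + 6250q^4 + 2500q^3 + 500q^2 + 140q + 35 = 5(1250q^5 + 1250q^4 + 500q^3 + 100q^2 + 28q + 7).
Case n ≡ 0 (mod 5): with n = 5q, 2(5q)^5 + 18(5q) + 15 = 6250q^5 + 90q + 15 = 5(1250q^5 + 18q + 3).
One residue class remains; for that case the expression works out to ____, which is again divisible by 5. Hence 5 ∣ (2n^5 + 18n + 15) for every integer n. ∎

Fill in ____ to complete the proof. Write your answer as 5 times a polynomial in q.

5(1250q^5 + 5000q^4 + 8000q^3 + 6400q^2 + 2578q + 427)

Only n ≡ 4 (mod 5) is unaccounted for. Put n = 5q+4:
2(5q+4)^5 + 18(5q+4) + 15 expands to 6250q^5 + 25000q^4 + 40000q^3 + 32000q^2 + 12890q + 2135,
and factoring out 5 leaves 5(1250q^5 + 5000q^4 + 8000q^3 + 6400q^2 + 2578q + 427).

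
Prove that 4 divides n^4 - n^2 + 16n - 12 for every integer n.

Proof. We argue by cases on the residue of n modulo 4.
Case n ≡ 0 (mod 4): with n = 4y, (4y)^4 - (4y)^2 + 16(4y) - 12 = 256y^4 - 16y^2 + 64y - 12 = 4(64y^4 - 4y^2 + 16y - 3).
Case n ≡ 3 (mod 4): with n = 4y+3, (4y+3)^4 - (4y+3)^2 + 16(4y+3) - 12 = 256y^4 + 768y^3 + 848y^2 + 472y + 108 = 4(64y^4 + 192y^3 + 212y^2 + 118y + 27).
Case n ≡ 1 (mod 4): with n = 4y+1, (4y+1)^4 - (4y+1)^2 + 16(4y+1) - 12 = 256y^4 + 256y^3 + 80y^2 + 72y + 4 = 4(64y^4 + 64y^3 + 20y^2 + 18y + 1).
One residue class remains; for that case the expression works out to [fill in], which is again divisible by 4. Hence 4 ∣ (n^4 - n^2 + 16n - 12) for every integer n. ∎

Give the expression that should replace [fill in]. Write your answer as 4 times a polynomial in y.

The residues treated are {0, 3, 1}, so the missing case is n ≡ 2 (mod 4); write n = 4y+2.
Then (4y+2)^4 - (4y+2)^2 + 16(4y+2) - 12 = 256y^4 + 512y^3 + 368y^2 + 176y + 32 = 4(64y^4 + 128y^3 + 92y^2 + 44y + 8).

4(64y^4 + 128y^3 + 92y^2 + 44y + 8)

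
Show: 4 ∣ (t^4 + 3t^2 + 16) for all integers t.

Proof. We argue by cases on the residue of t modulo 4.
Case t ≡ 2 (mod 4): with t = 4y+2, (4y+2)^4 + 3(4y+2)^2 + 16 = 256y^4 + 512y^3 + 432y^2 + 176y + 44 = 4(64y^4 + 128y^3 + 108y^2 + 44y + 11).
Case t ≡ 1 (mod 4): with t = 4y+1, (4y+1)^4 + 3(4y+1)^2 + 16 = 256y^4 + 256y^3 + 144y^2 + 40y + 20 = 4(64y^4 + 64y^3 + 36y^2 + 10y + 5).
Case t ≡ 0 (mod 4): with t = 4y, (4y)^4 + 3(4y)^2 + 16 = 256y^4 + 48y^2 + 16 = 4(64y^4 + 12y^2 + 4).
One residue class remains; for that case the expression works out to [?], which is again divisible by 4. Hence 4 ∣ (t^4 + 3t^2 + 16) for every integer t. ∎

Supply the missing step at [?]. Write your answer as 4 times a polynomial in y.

The residues treated are {2, 1, 0}, so the missing case is t ≡ 3 (mod 4); write t = 4y+3.
Then (4y+3)^4 + 3(4y+3)^2 + 16 = 256y^4 + 768y^3 + 912y^2 + 504y + 124 = 4(64y^4 + 192y^3 + 228y^2 + 126y + 31).

4(64y^4 + 192y^3 + 228y^2 + 126y + 31)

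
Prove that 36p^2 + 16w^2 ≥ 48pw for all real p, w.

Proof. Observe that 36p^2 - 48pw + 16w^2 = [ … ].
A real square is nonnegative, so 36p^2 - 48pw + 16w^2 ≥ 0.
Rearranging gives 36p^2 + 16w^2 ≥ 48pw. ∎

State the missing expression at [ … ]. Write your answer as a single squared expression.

The leading and trailing coefficients are 6^2 and 4^2, and 48 = 2·6·4, so the trinomial is (6p - 4w)^2.
Hence 36p^2 - 48pw + 16w^2 ≥ 0.

(6p - 4w)^2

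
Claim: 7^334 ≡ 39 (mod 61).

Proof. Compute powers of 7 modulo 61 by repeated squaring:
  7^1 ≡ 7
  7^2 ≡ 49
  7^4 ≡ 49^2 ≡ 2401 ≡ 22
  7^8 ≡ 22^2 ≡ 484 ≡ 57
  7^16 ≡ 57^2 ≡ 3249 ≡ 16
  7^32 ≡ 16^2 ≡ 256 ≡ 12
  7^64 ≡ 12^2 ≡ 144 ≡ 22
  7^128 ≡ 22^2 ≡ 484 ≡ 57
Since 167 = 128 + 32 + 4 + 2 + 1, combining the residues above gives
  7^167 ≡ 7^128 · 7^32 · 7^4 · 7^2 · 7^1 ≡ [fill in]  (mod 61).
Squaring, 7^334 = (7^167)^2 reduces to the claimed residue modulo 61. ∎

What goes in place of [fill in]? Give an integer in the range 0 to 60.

10

7^128 · 7^32 · 7^4 · 7^2 · 7^1 ≡ 57 · 12 · 22 · 49 · 7 = 5161464.
5161464 mod 61 = 10, so 7^167 ≡ 10 (mod 61).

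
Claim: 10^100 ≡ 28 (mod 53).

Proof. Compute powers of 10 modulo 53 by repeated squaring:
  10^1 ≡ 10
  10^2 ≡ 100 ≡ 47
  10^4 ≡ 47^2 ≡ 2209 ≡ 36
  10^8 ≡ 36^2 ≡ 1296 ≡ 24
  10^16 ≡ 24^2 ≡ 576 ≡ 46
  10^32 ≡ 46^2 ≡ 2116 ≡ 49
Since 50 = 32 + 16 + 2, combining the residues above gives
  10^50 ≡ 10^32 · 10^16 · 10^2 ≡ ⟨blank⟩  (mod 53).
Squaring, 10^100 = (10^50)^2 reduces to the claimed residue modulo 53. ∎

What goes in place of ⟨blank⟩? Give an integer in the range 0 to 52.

44

Multiply the listed residues: 49 · 46 · 47 = 2254 → 105938.
Reducing modulo 53: 105938 = 1998·53 + 44, so 10^50 ≡ 44.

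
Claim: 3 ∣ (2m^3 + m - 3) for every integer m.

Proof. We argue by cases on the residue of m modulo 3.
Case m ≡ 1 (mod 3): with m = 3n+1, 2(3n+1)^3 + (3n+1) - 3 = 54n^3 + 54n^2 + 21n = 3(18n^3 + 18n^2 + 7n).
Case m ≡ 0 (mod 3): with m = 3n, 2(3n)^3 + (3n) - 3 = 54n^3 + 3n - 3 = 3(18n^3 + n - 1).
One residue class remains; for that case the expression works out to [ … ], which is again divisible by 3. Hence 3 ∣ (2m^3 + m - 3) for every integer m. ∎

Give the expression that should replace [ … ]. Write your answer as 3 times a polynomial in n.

The residues treated are {1, 0}, so the missing case is m ≡ 2 (mod 3); write m = 3n+2.
Then 2(3n+2)^3 + (3n+2) - 3 = 54n^3 + 108n^2 + 75n + 15 = 3(18n^3 + 36n^2 + 25n + 5).

3(18n^3 + 36n^2 + 25n + 5)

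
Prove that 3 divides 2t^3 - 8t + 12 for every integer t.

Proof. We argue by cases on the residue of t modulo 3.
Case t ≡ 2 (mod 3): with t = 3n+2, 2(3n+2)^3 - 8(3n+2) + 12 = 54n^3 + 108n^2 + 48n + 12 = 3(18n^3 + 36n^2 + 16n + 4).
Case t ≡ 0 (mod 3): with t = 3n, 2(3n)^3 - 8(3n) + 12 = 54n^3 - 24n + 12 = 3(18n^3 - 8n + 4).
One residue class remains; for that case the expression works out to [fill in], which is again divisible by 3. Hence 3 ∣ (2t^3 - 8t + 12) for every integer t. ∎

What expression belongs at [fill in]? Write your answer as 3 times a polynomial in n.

3(18n^3 + 18n^2 - 2n + 2)

Only t ≡ 1 (mod 3) is unaccounted for. Put t = 3n+1:
2(3n+1)^3 - 8(3n+1) + 12 expands to 54n^3 + 54n^2 - 6n + 6,
and factoring out 3 leaves 3(18n^3 + 18n^2 - 2n + 2).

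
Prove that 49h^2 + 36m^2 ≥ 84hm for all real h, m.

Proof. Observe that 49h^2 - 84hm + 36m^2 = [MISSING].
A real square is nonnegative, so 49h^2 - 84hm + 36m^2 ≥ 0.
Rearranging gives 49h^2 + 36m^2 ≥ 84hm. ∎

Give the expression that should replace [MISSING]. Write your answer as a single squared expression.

49h^2 - 84hm + 36m^2 is a perfect-square trinomial: the outer terms are (7h)^2 and (6m)^2, and the cross term is -2·7h·6m.
So 49h^2 - 84hm + 36m^2 = (7h - 6m)^2 ≥ 0.

(7h - 6m)^2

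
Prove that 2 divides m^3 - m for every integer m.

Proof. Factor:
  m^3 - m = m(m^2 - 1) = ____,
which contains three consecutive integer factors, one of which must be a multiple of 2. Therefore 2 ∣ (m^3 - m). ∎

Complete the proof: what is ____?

m(m^2 - 1) = m(m - 1)(m + 1) = (m - 1)m(m + 1).
These three factors are consecutive integers, so their product is divisible by 2.

(m - 1)m(m + 1)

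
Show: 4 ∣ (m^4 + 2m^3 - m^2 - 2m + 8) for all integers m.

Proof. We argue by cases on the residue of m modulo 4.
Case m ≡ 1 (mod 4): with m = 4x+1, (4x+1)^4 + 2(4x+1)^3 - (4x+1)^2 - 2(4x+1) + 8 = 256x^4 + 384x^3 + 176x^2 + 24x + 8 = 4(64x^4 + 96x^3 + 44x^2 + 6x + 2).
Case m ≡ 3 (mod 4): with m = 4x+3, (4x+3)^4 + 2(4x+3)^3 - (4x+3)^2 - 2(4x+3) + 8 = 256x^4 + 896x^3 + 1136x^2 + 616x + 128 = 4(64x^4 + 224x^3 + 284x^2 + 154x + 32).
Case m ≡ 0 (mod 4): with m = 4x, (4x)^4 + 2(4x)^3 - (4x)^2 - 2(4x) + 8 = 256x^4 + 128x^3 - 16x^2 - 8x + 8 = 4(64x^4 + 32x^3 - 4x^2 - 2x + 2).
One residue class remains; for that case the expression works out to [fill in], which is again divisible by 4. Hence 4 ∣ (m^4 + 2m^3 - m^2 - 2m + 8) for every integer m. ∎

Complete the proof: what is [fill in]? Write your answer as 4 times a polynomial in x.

The residues treated are {1, 3, 0}, so the missing case is m ≡ 2 (mod 4); write m = 4x+2.
Then (4x+2)^4 + 2(4x+2)^3 - (4x+2)^2 - 2(4x+2) + 8 = 256x^4 + 640x^3 + 560x^2 + 200x + 32 = 4(64x^4 + 160x^3 + 140x^2 + 50x + 8).

4(64x^4 + 160x^3 + 140x^2 + 50x + 8)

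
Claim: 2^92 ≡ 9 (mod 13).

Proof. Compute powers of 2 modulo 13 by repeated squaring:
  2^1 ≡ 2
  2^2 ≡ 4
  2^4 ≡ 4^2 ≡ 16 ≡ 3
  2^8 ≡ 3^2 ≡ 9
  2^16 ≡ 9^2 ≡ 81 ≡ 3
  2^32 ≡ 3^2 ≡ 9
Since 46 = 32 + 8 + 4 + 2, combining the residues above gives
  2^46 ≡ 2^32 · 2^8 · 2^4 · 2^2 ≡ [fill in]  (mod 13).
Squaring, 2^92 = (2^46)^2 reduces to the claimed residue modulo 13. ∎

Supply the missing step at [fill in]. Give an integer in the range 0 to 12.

Multiply the listed residues: 9 · 9 · 3 · 4 = 81 → 243 → 972.
Reducing modulo 13: 972 = 74·13 + 10, so 2^46 ≡ 10.

10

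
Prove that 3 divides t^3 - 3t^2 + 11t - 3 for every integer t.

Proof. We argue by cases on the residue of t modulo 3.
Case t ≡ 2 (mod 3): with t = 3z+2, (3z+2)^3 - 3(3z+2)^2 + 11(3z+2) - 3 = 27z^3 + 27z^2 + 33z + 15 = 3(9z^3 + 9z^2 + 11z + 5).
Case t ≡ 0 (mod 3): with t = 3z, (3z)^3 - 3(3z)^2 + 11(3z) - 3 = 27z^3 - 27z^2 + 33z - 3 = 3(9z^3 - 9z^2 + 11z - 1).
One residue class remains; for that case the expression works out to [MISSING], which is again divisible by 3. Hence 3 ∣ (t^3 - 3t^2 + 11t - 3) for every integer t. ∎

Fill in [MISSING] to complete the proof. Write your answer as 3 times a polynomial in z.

Only t ≡ 1 (mod 3) is unaccounted for. Put t = 3z+1:
(3z+1)^3 - 3(3z+1)^2 + 11(3z+1) - 3 expands to 27z^3 + 24z + 6,
and factoring out 3 leaves 3(9z^3 + 8z + 2).

3(9z^3 + 8z + 2)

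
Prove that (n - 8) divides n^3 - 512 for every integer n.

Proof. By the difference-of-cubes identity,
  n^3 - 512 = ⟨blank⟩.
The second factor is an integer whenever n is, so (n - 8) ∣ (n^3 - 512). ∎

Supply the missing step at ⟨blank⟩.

(n - 8)(n^2 + 8n + 64)

Polynomial division of n^3 - 512 by n - 8 leaves remainder 0 and quotient n^2 + 8n + 64.
Hence n^3 - 512 = (n - 8)(n^2 + 8n + 64).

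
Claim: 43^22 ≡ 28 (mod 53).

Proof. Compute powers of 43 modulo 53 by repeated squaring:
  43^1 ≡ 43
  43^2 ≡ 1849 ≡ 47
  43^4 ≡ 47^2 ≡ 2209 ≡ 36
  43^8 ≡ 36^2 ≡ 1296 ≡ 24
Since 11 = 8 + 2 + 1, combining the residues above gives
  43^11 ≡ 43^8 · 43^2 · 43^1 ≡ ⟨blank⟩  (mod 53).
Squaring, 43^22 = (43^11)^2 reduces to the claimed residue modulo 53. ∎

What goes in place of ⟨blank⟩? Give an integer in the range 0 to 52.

43^8 · 43^2 · 43^1 ≡ 24 · 47 · 43 = 48504.
48504 mod 53 = 9, so 43^11 ≡ 9 (mod 53).

9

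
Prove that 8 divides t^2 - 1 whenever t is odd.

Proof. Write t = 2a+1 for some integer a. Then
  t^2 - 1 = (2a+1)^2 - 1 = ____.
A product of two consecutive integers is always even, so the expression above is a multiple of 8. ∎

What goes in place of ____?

(2a+1)^2 - 1 = 4a^2 + 4a + 1 - 1 = 4a^2 + 4a = 4a(a+1).
Since a and a+1 are consecutive, a(a+1) is even, and 4·(even) is a multiple of 8.

4a(a + 1)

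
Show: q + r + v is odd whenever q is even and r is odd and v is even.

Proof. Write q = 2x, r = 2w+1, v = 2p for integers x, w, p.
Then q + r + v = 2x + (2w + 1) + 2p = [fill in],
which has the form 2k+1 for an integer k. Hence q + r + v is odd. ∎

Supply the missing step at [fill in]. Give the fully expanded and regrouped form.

2(p + w + x) + 1

Expanding: 2x + (2w + 1) + 2p = 2p + 2w + 2x + 1.
Every term except the constant is even, so this is 2(p + w + x) + 1,
and p + w + x ∈ ℤ gives the required form.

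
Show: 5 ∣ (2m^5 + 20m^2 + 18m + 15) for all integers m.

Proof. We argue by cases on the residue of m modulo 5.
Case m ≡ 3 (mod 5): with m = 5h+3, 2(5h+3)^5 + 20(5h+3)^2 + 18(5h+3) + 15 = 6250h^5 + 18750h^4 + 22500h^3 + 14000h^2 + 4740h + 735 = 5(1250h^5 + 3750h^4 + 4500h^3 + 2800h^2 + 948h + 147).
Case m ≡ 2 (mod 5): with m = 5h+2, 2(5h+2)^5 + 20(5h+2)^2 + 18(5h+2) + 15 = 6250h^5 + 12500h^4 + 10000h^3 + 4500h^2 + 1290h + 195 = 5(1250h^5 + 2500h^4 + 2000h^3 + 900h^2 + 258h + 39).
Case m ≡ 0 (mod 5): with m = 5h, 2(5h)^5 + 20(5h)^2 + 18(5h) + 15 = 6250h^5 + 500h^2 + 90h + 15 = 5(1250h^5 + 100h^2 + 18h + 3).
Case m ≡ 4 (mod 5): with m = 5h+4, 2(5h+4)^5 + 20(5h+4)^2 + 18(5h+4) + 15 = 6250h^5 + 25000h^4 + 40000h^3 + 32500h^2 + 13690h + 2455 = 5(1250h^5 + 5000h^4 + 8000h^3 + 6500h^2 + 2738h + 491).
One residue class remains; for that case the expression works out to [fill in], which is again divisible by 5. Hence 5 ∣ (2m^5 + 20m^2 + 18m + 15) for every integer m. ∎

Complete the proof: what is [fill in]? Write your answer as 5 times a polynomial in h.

5(1250h^5 + 1250h^4 + 500h^3 + 200h^2 + 68h + 11)

Only m ≡ 1 (mod 5) is unaccounted for. Put m = 5h+1:
2(5h+1)^5 + 20(5h+1)^2 + 18(5h+1) + 15 expands to 6250h^5 + 6250h^4 + 2500h^3 + 1000h^2 + 340h + 55,
and factoring out 5 leaves 5(1250h^5 + 1250h^4 + 500h^3 + 200h^2 + 68h + 11).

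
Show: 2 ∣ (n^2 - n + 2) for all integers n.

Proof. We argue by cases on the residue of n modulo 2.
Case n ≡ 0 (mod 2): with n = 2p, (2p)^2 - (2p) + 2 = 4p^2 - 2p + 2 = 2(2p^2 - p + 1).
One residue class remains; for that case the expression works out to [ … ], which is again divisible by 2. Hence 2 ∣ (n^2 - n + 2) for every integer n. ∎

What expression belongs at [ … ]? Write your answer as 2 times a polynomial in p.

2(2p^2 + p + 1)

The residues treated are {0}, so the missing case is n ≡ 1 (mod 2); write n = 2p+1.
Then (2p+1)^2 - (2p+1) + 2 = 4p^2 + 2p + 2 = 2(2p^2 + p + 1).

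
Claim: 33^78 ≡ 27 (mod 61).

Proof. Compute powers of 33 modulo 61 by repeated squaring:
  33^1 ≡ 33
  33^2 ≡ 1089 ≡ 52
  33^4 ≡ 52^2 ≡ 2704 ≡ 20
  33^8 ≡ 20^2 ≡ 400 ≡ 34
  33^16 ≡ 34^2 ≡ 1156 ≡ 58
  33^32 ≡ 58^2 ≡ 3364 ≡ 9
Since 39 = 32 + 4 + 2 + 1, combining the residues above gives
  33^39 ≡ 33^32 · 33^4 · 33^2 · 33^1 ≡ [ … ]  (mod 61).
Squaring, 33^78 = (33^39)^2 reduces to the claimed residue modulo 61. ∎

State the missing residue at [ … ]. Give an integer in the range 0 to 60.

Multiply the listed residues: 9 · 20 · 52 · 33 = 180 → 9360 → 308880.
Reducing modulo 61: 308880 = 5063·61 + 37, so 33^39 ≡ 37.

37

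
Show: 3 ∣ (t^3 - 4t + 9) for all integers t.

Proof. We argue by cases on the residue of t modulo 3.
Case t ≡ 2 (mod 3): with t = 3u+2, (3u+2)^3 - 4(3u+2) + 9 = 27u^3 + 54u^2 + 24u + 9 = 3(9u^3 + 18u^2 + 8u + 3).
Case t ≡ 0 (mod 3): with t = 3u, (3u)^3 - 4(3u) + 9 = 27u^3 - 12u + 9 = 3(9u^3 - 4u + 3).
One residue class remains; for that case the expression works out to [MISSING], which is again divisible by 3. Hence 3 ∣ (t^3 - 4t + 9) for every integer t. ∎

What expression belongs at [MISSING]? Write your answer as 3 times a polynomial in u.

The residues treated are {2, 0}, so the missing case is t ≡ 1 (mod 3); write t = 3u+1.
Then (3u+1)^3 - 4(3u+1) + 9 = 27u^3 + 27u^2 - 3u + 6 = 3(9u^3 + 9u^2 - u + 2).

3(9u^3 + 9u^2 - u + 2)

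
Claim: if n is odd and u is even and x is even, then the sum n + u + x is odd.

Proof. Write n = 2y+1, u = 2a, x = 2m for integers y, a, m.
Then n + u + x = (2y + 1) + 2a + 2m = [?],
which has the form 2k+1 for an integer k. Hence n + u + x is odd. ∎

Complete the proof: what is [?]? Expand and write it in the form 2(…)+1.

2(a + m + y) + 1

(2y + 1) + 2a + 2m = 2a + 2m + 2y + 1
= 2(a + m + y) + 1.
Since a + m + y is an integer, the sum is of the form 2k+1 for an integer k.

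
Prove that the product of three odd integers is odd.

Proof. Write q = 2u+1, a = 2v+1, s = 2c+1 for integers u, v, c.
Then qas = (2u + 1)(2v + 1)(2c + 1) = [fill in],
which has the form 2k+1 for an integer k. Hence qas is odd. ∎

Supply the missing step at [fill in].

(2u + 1)(2v + 1)(2c + 1) = 8cuv + 4cu + 4cv + 2c + 4uv + 2u + 2v + 1
= 2(4cuv + 2cu + 2cv + c + 2uv + u + v) + 1.
Since 4cuv + 2cu + 2cv + c + 2uv + u + v is an integer, the product is of the form 2k+1 for an integer k.

2(4cuv + 2cu + 2cv + c + 2uv + u + v) + 1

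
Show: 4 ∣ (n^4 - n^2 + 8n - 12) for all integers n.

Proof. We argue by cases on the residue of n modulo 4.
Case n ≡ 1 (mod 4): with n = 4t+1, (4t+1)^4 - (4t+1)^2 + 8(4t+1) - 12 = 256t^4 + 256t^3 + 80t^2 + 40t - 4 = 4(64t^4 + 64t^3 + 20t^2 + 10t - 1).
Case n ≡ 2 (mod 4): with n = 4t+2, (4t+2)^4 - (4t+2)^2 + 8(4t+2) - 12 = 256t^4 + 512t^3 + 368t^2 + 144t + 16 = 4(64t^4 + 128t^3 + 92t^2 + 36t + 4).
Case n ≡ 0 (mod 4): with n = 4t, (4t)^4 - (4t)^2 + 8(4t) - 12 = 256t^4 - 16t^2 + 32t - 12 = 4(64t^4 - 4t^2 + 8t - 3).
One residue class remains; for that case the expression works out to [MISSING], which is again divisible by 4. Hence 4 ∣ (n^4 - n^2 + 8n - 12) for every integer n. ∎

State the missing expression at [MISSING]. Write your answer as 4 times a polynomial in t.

4(64t^4 + 192t^3 + 212t^2 + 110t + 21)

The residues treated are {1, 2, 0}, so the missing case is n ≡ 3 (mod 4); write n = 4t+3.
Then (4t+3)^4 - (4t+3)^2 + 8(4t+3) - 12 = 256t^4 + 768t^3 + 848t^2 + 440t + 84 = 4(64t^4 + 192t^3 + 212t^2 + 110t + 21).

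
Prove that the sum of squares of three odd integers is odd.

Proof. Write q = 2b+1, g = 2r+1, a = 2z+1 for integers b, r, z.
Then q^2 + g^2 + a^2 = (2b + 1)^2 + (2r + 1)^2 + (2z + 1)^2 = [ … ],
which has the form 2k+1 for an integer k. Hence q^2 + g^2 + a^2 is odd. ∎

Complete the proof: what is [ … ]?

2(2b^2 + 2b + 2r^2 + 2r + 2z^2 + 2z + 1) + 1

Expanding: (2b + 1)^2 + (2r + 1)^2 + (2z + 1)^2 = 4b^2 + 4b + 4r^2 + 4r + 4z^2 + 4z + 3.
Every term except the constant is even, so this is 2(2b^2 + 2b + 2r^2 + 2r + 2z^2 + 2z + 1) + 1,
and 2b^2 + 2b + 2r^2 + 2r + 2z^2 + 2z + 1 ∈ ℤ gives the required form.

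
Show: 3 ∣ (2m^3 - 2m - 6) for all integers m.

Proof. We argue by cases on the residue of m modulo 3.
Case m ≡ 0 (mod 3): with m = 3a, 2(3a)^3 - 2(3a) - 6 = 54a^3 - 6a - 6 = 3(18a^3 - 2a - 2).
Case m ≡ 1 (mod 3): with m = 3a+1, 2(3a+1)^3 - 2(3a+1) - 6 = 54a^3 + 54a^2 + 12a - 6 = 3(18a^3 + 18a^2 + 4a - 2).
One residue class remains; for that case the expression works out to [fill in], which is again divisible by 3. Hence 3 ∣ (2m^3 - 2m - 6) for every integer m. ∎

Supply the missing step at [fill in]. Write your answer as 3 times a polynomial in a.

3(18a^3 + 36a^2 + 22a + 2)

Only m ≡ 2 (mod 3) is unaccounted for. Put m = 3a+2:
2(3a+2)^3 - 2(3a+2) - 6 expands to 54a^3 + 108a^2 + 66a + 6,
and factoring out 3 leaves 3(18a^3 + 36a^2 + 22a + 2).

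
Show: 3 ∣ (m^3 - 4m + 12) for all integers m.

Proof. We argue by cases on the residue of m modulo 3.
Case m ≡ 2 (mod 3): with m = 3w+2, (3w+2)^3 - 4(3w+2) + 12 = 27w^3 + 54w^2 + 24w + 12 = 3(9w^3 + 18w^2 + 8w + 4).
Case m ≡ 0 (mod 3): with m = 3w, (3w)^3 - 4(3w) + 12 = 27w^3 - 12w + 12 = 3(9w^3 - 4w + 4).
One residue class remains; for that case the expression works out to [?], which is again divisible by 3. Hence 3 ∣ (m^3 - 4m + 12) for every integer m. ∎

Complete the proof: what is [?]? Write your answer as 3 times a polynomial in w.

3(9w^3 + 9w^2 - w + 3)

The residues treated are {2, 0}, so the missing case is m ≡ 1 (mod 3); write m = 3w+1.
Then (3w+1)^3 - 4(3w+1) + 12 = 27w^3 + 27w^2 - 3w + 9 = 3(9w^3 + 9w^2 - w + 3).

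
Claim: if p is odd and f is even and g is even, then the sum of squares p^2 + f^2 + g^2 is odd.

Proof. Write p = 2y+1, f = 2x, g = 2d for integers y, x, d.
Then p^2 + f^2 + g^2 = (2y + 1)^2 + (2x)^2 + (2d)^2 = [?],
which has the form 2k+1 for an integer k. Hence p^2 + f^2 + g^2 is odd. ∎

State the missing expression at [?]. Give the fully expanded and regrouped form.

(2y + 1)^2 + (2x)^2 + (2d)^2 = 4d^2 + 4x^2 + 4y^2 + 4y + 1
= 2(2d^2 + 2x^2 + 2y^2 + 2y) + 1.
Since 2d^2 + 2x^2 + 2y^2 + 2y is an integer, the sum of squares is of the form 2k+1 for an integer k.

2(2d^2 + 2x^2 + 2y^2 + 2y) + 1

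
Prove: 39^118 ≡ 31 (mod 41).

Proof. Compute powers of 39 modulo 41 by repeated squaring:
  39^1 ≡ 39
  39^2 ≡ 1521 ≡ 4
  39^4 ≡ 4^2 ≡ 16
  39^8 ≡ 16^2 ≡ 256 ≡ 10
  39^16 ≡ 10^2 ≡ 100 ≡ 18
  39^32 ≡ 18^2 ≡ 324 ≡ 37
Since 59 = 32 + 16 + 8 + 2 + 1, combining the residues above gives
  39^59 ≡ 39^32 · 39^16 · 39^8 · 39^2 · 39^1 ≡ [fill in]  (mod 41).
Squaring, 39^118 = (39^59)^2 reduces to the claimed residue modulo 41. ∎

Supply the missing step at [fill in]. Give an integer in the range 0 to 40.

39^32 · 39^16 · 39^8 · 39^2 · 39^1 ≡ 37 · 18 · 10 · 4 · 39 = 1038960.
1038960 mod 41 = 20, so 39^59 ≡ 20 (mod 41).

20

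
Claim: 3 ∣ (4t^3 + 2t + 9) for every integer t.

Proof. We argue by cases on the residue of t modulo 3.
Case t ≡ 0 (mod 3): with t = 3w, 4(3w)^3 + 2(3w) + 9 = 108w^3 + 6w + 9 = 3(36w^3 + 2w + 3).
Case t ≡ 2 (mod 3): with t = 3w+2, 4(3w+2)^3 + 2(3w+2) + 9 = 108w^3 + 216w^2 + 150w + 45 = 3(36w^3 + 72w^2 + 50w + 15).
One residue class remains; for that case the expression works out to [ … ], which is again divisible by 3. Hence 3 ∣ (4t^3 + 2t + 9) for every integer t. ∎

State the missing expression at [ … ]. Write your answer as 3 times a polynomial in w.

3(36w^3 + 36w^2 + 14w + 5)

The residues treated are {0, 2}, so the missing case is t ≡ 1 (mod 3); write t = 3w+1.
Then 4(3w+1)^3 + 2(3w+1) + 9 = 108w^3 + 108w^2 + 42w + 15 = 3(36w^3 + 36w^2 + 14w + 5).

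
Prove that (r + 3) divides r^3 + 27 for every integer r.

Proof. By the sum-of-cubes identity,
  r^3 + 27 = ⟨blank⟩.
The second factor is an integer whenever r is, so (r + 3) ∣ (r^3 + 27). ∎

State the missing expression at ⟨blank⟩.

(r + 3)(r^2 - 3r + 9)

Polynomial division of r^3 + 27 by r + 3 leaves remainder 0 and quotient r^2 - 3r + 9.
Hence r^3 + 27 = (r + 3)(r^2 - 3r + 9).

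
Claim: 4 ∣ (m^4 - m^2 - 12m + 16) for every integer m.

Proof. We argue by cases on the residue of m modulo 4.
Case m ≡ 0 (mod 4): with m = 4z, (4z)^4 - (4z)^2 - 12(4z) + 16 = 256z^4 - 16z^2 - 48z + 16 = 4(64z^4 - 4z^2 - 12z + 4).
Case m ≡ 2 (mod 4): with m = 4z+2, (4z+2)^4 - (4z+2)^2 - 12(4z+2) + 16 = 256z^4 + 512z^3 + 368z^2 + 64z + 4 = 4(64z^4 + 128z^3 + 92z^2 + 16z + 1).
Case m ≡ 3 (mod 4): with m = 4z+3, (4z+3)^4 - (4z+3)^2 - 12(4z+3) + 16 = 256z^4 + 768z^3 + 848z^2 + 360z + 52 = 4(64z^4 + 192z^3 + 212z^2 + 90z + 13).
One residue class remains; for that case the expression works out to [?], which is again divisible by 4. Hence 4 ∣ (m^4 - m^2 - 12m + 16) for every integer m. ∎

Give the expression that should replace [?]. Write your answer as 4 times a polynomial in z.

4(64z^4 + 64z^3 + 20z^2 - 10z + 1)

Only m ≡ 1 (mod 4) is unaccounted for. Put m = 4z+1:
(4z+1)^4 - (4z+1)^2 - 12(4z+1) + 16 expands to 256z^4 + 256z^3 + 80z^2 - 40z + 4,
and factoring out 4 leaves 4(64z^4 + 64z^3 + 20z^2 - 10z + 1).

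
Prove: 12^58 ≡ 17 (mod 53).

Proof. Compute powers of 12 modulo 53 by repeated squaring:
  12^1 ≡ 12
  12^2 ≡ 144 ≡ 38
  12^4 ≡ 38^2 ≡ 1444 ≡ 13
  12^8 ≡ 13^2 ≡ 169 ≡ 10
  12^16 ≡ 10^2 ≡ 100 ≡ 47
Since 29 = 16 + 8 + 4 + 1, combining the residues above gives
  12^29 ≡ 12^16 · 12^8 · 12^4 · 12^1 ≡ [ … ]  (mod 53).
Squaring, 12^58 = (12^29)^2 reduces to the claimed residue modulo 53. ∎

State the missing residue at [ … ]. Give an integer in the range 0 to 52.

Multiply the listed residues: 47 · 10 · 13 · 12 = 470 → 6110 → 73320.
Reducing modulo 53: 73320 = 1383·53 + 21, so 12^29 ≡ 21.

21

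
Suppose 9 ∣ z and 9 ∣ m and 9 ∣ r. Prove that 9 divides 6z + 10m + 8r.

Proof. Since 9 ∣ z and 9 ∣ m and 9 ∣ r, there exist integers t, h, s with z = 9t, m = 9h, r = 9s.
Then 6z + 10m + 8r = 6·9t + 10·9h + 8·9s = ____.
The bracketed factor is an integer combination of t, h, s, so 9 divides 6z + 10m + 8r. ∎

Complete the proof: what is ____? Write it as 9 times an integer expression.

9(10h + 8s + 6t)

Each term has a factor of 9: 6·9t + 10·9h + 8·9s = 9·(10h + 8s + 6t).
Since 10h + 8s + 6t is an integer, 9 ∣ (6z + 10m + 8r).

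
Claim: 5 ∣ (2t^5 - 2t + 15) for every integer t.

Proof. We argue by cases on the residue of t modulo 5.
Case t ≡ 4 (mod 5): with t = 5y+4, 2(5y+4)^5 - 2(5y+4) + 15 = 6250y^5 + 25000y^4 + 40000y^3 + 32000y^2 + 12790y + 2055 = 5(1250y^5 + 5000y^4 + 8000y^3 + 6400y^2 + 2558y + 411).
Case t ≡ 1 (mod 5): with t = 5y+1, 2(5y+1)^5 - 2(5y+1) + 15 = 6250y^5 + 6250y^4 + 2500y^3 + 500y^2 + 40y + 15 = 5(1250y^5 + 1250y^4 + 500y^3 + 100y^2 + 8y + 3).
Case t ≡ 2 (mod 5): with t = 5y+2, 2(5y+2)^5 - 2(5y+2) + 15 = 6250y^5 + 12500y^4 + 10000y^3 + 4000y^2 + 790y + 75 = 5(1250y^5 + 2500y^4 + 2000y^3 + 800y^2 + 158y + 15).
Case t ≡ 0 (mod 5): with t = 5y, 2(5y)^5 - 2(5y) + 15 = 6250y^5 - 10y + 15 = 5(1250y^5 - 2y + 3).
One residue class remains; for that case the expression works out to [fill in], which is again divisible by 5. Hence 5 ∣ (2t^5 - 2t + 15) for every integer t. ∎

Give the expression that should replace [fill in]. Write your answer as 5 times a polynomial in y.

The residues treated are {4, 1, 2, 0}, so the missing case is t ≡ 3 (mod 5); write t = 5y+3.
Then 2(5y+3)^5 - 2(5y+3) + 15 = 6250y^5 + 18750y^4 + 22500y^3 + 13500y^2 + 4040y + 495 = 5(1250y^5 + 3750y^4 + 4500y^3 + 2700y^2 + 808y + 99).

5(1250y^5 + 3750y^4 + 4500y^3 + 2700y^2 + 808y + 99)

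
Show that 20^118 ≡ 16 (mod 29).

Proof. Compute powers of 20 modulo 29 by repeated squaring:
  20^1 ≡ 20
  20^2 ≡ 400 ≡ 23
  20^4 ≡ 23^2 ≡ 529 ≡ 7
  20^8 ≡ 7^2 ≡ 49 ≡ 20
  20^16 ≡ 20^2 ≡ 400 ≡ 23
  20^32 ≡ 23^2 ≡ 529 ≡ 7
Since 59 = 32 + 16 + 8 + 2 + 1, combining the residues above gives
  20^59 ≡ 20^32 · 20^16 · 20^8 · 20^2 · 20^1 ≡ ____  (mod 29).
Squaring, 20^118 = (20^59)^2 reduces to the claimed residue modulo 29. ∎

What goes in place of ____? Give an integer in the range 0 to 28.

25

Multiply the listed residues: 7 · 23 · 20 · 23 · 20 = 161 → 3220 → 74060 → 1481200.
Reducing modulo 29: 1481200 = 51075·29 + 25, so 20^59 ≡ 25.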